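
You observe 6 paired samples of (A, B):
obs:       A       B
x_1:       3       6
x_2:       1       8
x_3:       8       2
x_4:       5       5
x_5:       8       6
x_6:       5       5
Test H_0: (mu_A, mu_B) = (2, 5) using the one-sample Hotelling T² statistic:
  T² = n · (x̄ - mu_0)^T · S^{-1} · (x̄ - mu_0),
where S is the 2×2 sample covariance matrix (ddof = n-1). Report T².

Step 1 — sample mean vector:
  mean(A) = (3 + 1 + 8 + 5 + 8 + 5) / 6 = 30/6 = 5
  mean(B) = (6 + 8 + 2 + 5 + 6 + 5) / 6 = 32/6 = 5.3333
  x̄ = (5, 5.3333),  deviation x̄ - mu_0 = (5, 5.3333) - (2, 5) = (3, 0.3333).

Step 2 — sample covariance matrix, S[i,j] = (1/(n-1)) · Σ_k (x_{k,i} - mean_i) · (x_{k,j} - mean_j), divisor n-1 = 5:
  S[A,A] = ((-2)·(-2) + (-4)·(-4) + (3)·(3) + (0)·(0) + (3)·(3) + (0)·(0)) / 5 = 38/5 = 7.6
  S[A,B] = ((-2)·(0.6667) + (-4)·(2.6667) + (3)·(-3.3333) + (0)·(-0.3333) + (3)·(0.6667) + (0)·(-0.3333)) / 5 = -20/5 = -4
  S[B,B] = ((0.6667)·(0.6667) + (2.6667)·(2.6667) + (-3.3333)·(-3.3333) + (-0.3333)·(-0.3333) + (0.6667)·(0.6667) + (-0.3333)·(-0.3333)) / 5 = 19.3333/5 = 3.8667
  S = [[7.6, -4],
 [-4, 3.8667]].

Step 3 — invert S. det(S) = 7.6·3.8667 - (-4)² = 13.3867.
  S^{-1} = (1/det) · [[d, -b], [-b, a]] = [[0.2888, 0.2988],
 [0.2988, 0.5677]].

Step 4 — quadratic form (x̄ - mu_0)^T · S^{-1} · (x̄ - mu_0):
  S^{-1} · (x̄ - mu_0) = (0.9661, 1.0857),
  (x̄ - mu_0)^T · [...] = (3)·(0.9661) + (0.3333)·(1.0857) = 3.2603.

Step 5 — scale by n: T² = 6 · 3.2603 = 19.5618.

T² ≈ 19.5618


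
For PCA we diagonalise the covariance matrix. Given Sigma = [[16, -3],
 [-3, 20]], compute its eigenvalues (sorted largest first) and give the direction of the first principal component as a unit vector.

Step 1 — characteristic polynomial of 2×2 Sigma:
  det(Sigma - λI) = λ² - trace · λ + det = 0.
  trace = 16 + 20 = 36, det = 16·20 - (-3)² = 311.
Step 2 — discriminant:
  Δ = trace² - 4·det = 1296 - 1244 = 52.
Step 3 — eigenvalues:
  λ = (trace ± √Δ)/2 = (36 ± 7.2111)/2,
  λ_1 = 21.6056,  λ_2 = 14.3944.

Step 4 — unit eigenvector for λ_1: solve (Sigma - λ_1 I)v = 0. First row:
  (16 - 21.6056)·v_x + (-3)·v_y = 0, i.e. (-5.6056)·v_x + (-3)·v_y = 0,
  so v ∝ (b, λ_1 - a) = (-3, 5.6056); multiply by -1 so the first entry is positive: u = (3, -5.6056).
  ||u|| = √((3)² + (-5.6056)²) = √(40.4222) ≈ 6.3578,
  v_1 = u/||u|| ≈ (0.4719, -0.8817) (||v_1|| = 1).

λ_1 = 21.6056,  λ_2 = 14.3944;  v_1 ≈ (0.4719, -0.8817)


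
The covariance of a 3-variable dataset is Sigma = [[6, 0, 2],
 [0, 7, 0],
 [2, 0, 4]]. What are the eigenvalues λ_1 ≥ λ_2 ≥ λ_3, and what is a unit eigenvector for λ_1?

Step 1 — characteristic polynomial p(λ) = det(λI - Sigma) = λ³ - tr·λ² + c_1·λ - det, where tr = trace, c_1 = sum of the principal 2×2 minors, det = det(Sigma):
  tr = 6 + 7 + 4 = 17,
  c_1 = (6·7 - (0)²) + (6·4 - (2)²) + (7·4 - (0)²) = 42 + 20 + 28 = 90,
  det = 6·(7·4 - (0)²) - (0)·((0)·4 - (0)·(2)) + (2)·((0)·(0) - 7·(2)) = 6·(28) - (0)·(0) + (2)·(-14) = 140.
  So p(λ) = λ³ - 17λ² + 90λ - 140.
Step 2 — look for an integer root (rational root theorem: any rational root is an integer divisor of 140). Testing λ = 7:
  p(7) = 343 - 833 + 630 - 140 = 0  ✓
  Dividing out (λ - 7): p(λ) = (λ - 7)(λ² - 10λ + 20).
Step 3 — remaining eigenvalues from the quadratic λ² - 10λ + 20 = 0:
  Δ = 10² - 4·20 = 100 - 80 = 20,  λ = (10 ± √20)/2 = (10 ± 4.4721)/2 ≈ 7.2361 or 2.7639.
  Sorted: λ_1 = 7.2361,  λ_2 = 7,  λ_3 = 2.7639  (check: sum = 17 = tr ✓).

Step 4 — unit eigenvector for λ_1 ≈ 7.2361: v spans the null space of (Sigma - λ_1 I), whose rows are
  r_1 = (-1.2361, 0, 2),  r_2 = (0, -0.2361, 0),  r_3 = (2, 0, -3.2361).
  v is orthogonal to every row, so take v ∝ r_1 × r_2 = ((0)·(0) - (2)·(-0.2361), (2)·(0) - (-1.2361)·(0), (-1.2361)·(-0.2361) - (0)·(0)) ≈ (0.4721, 0, 0.2918).
  Let u = (0.4721, 0, 0.2918).
  ||u|| = √((0.4721)² + (0)² + (0.2918)²) = √(0.3081) ≈ 0.555,  v_1 = u/||u|| ≈ (0.8507, 0, 0.5257) (||v_1|| = 1).

λ_1 = 7.2361,  λ_2 = 7,  λ_3 = 2.7639;  v_1 ≈ (0.8507, 0, 0.5257)


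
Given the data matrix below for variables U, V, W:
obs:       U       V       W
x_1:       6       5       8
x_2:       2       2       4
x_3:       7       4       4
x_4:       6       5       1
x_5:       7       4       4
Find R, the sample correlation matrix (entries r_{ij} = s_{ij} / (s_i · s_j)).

Step 1 — column means:
  mean(U) = (6 + 2 + 7 + 6 + 7) / 5 = 28/5 = 5.6
  mean(V) = (5 + 2 + 4 + 5 + 4) / 5 = 20/5 = 4
  mean(W) = (8 + 4 + 4 + 1 + 4) / 5 = 21/5 = 4.2

Step 2 — sample variances and covariances s[i,j] = (1/(n-1)) · Σ_k (x_{k,i} - mean_i) · (x_{k,j} - mean_j), with n-1 = 4:
  s[U,U] = ((0.4)·(0.4) + (-3.6)·(-3.6) + (1.4)·(1.4) + (0.4)·(0.4) + (1.4)·(1.4)) / 4 = 17.2/4 = 4.3
  s[U,V] = ((0.4)·(1) + (-3.6)·(-2) + (1.4)·(0) + (0.4)·(1) + (1.4)·(0)) / 4 = 8/4 = 2
  s[U,W] = ((0.4)·(3.8) + (-3.6)·(-0.2) + (1.4)·(-0.2) + (0.4)·(-3.2) + (1.4)·(-0.2)) / 4 = 0.4/4 = 0.1
  s[V,V] = ((1)·(1) + (-2)·(-2) + (0)·(0) + (1)·(1) + (0)·(0)) / 4 = 6/4 = 1.5
  s[V,W] = ((1)·(3.8) + (-2)·(-0.2) + (0)·(-0.2) + (1)·(-3.2) + (0)·(-0.2)) / 4 = 1/4 = 0.25
  s[W,W] = ((3.8)·(3.8) + (-0.2)·(-0.2) + (-0.2)·(-0.2) + (-3.2)·(-3.2) + (-0.2)·(-0.2)) / 4 = 24.8/4 = 6.2
  Sample standard deviations s_i = √(s[i,i]):
  s(U) = √(4.3) = 2.0736
  s(V) = √(1.5) = 1.2247
  s(W) = √(6.2) = 2.49

Step 3 — r_{ij} = s_{ij} / (s_i · s_j):
  r[U,U] = 1 (diagonal).
  r[U,V] = 2 / (2.0736 · 1.2247) = 2 / 2.5397 = 0.7875
  r[U,W] = 0.1 / (2.0736 · 2.49) = 0.1 / 5.1633 = 0.0194
  r[V,V] = 1 (diagonal).
  r[V,W] = 0.25 / (1.2247 · 2.49) = 0.25 / 3.0496 = 0.082
  r[W,W] = 1 (diagonal).

R is symmetric with unit diagonal. Assembling:

R = [[1, 0.7875, 0.0194],
 [0.7875, 1, 0.082],
 [0.0194, 0.082, 1]]


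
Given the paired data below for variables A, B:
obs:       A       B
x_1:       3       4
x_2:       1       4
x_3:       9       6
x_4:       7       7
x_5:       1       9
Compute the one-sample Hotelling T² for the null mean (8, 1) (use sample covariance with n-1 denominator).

Step 1 — sample mean vector:
  mean(A) = (3 + 1 + 9 + 7 + 1) / 5 = 21/5 = 4.2
  mean(B) = (4 + 4 + 6 + 7 + 9) / 5 = 30/5 = 6
  x̄ = (4.2, 6),  deviation x̄ - mu_0 = (4.2, 6) - (8, 1) = (-3.8, 5).

Step 2 — sample covariance matrix, S[i,j] = (1/(n-1)) · Σ_k (x_{k,i} - mean_i) · (x_{k,j} - mean_j), divisor n-1 = 4:
  S[A,A] = ((-1.2)·(-1.2) + (-3.2)·(-3.2) + (4.8)·(4.8) + (2.8)·(2.8) + (-3.2)·(-3.2)) / 4 = 52.8/4 = 13.2
  S[A,B] = ((-1.2)·(-2) + (-3.2)·(-2) + (4.8)·(0) + (2.8)·(1) + (-3.2)·(3)) / 4 = 2/4 = 0.5
  S[B,B] = ((-2)·(-2) + (-2)·(-2) + (0)·(0) + (1)·(1) + (3)·(3)) / 4 = 18/4 = 4.5
  S = [[13.2, 0.5],
 [0.5, 4.5]].

Step 3 — invert S. det(S) = 13.2·4.5 - (0.5)² = 59.15.
  S^{-1} = (1/det) · [[d, -b], [-b, a]] = [[0.0761, -0.0085],
 [-0.0085, 0.2232]].

Step 4 — quadratic form (x̄ - mu_0)^T · S^{-1} · (x̄ - mu_0):
  S^{-1} · (x̄ - mu_0) = (-0.3314, 1.1479),
  (x̄ - mu_0)^T · [...] = (-3.8)·(-0.3314) + (5)·(1.1479) = 6.9988.

Step 5 — scale by n: T² = 5 · 6.9988 = 34.9941.

T² ≈ 34.9941


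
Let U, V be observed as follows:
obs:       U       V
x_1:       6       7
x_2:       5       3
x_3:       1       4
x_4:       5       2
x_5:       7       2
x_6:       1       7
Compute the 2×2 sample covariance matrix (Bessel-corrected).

Step 1 — column means:
  mean(U) = (6 + 5 + 1 + 5 + 7 + 1) / 6 = 25/6 = 4.1667
  mean(V) = (7 + 3 + 4 + 2 + 2 + 7) / 6 = 25/6 = 4.1667

Step 2 — sample covariance S[i,j] = (1/(n-1)) · Σ_k (x_{k,i} - mean_i) · (x_{k,j} - mean_j), with n-1 = 5.
  S[U,U] = ((1.8333)·(1.8333) + (0.8333)·(0.8333) + (-3.1667)·(-3.1667) + (0.8333)·(0.8333) + (2.8333)·(2.8333) + (-3.1667)·(-3.1667)) / 5 = 32.8333/5 = 6.5667
  S[U,V] = ((1.8333)·(2.8333) + (0.8333)·(-1.1667) + (-3.1667)·(-0.1667) + (0.8333)·(-2.1667) + (2.8333)·(-2.1667) + (-3.1667)·(2.8333)) / 5 = -12.1667/5 = -2.4333
  S[V,V] = ((2.8333)·(2.8333) + (-1.1667)·(-1.1667) + (-0.1667)·(-0.1667) + (-2.1667)·(-2.1667) + (-2.1667)·(-2.1667) + (2.8333)·(2.8333)) / 5 = 26.8333/5 = 5.3667

S is symmetric (S[j,i] = S[i,j]). Assembling:

S = [[6.5667, -2.4333],
 [-2.4333, 5.3667]]


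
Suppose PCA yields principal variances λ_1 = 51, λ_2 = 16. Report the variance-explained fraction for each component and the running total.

Step 1 — total variance = trace(Sigma) = Σ λ_i = 51 + 16 = 67.

Step 2 — fraction explained by component i = λ_i / Σ λ:
  PC1: 51/67 = 0.7612
  PC2: 16/67 = 0.2388

Step 3 — cumulative fraction after k components = (λ_1 + ... + λ_k) / Σ λ:
  k = 1: 51/67 = 0.7612
  k = 2: (51 + 16)/67 = 67/67 = 1

Summary (fraction, with percent):

explained: PC1 0.7612 (76.12%), PC2 0.2388 (23.88%);  cumulative: 0.7612, 1


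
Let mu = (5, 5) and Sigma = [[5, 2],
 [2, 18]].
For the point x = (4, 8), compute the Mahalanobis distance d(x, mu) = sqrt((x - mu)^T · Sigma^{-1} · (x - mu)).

Step 1 — centre the observation: (x - mu) = (-1, 3).

Step 2 — invert Sigma. det(Sigma) = 5·18 - (2)² = 86.
  Sigma^{-1} = (1/det) · [[d, -b], [-b, a]] = [[0.2093, -0.0233],
 [-0.0233, 0.0581]].

Step 3 — form the quadratic (x - mu)^T · Sigma^{-1} · (x - mu):
  Sigma^{-1} · (x - mu) = (-0.2791, 0.1977).
  (x - mu)^T · [Sigma^{-1} · (x - mu)] = (-1)·(-0.2791) + (3)·(0.1977) = 0.8721.

Step 4 — take square root: d = √(0.8721) ≈ 0.9339.

d(x, mu) = √(0.8721) ≈ 0.9339


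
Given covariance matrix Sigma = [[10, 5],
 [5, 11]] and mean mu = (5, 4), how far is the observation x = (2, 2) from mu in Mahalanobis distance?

Step 1 — centre the observation: (x - mu) = (-3, -2).

Step 2 — invert Sigma. det(Sigma) = 10·11 - (5)² = 85.
  Sigma^{-1} = (1/det) · [[d, -b], [-b, a]] = [[0.1294, -0.0588],
 [-0.0588, 0.1176]].

Step 3 — form the quadratic (x - mu)^T · Sigma^{-1} · (x - mu):
  Sigma^{-1} · (x - mu) = (-0.2706, -0.0588).
  (x - mu)^T · [Sigma^{-1} · (x - mu)] = (-3)·(-0.2706) + (-2)·(-0.0588) = 0.9294.

Step 4 — take square root: d = √(0.9294) ≈ 0.9641.

d(x, mu) = √(0.9294) ≈ 0.9641


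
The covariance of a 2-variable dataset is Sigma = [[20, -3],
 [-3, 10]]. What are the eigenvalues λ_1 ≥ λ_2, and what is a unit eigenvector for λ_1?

Step 1 — characteristic polynomial of 2×2 Sigma:
  det(Sigma - λI) = λ² - trace · λ + det = 0.
  trace = 20 + 10 = 30, det = 20·10 - (-3)² = 191.
Step 2 — discriminant:
  Δ = trace² - 4·det = 900 - 764 = 136.
Step 3 — eigenvalues:
  λ = (trace ± √Δ)/2 = (30 ± 11.6619)/2,
  λ_1 = 20.831,  λ_2 = 9.169.

Step 4 — unit eigenvector for λ_1: solve (Sigma - λ_1 I)v = 0. First row:
  (20 - 20.831)·v_x + (-3)·v_y = 0, i.e. (-0.831)·v_x + (-3)·v_y = 0,
  so v ∝ (b, λ_1 - a) = (-3, 0.831); multiply by -1 so the first entry is positive: u = (3, -0.831).
  ||u|| = √((3)² + (-0.831)²) = √(9.6905) ≈ 3.113,
  v_1 = u/||u|| ≈ (0.9637, -0.2669) (||v_1|| = 1).

λ_1 = 20.831,  λ_2 = 9.169;  v_1 ≈ (0.9637, -0.2669)


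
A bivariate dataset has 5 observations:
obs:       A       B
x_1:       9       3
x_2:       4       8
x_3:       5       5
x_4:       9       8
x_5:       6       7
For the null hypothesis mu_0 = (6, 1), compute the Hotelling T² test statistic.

Step 1 — sample mean vector:
  mean(A) = (9 + 4 + 5 + 9 + 6) / 5 = 33/5 = 6.6
  mean(B) = (3 + 8 + 5 + 8 + 7) / 5 = 31/5 = 6.2
  x̄ = (6.6, 6.2),  deviation x̄ - mu_0 = (6.6, 6.2) - (6, 1) = (0.6, 5.2).

Step 2 — sample covariance matrix, S[i,j] = (1/(n-1)) · Σ_k (x_{k,i} - mean_i) · (x_{k,j} - mean_j), divisor n-1 = 4:
  S[A,A] = ((2.4)·(2.4) + (-2.6)·(-2.6) + (-1.6)·(-1.6) + (2.4)·(2.4) + (-0.6)·(-0.6)) / 4 = 21.2/4 = 5.3
  S[A,B] = ((2.4)·(-3.2) + (-2.6)·(1.8) + (-1.6)·(-1.2) + (2.4)·(1.8) + (-0.6)·(0.8)) / 4 = -6.6/4 = -1.65
  S[B,B] = ((-3.2)·(-3.2) + (1.8)·(1.8) + (-1.2)·(-1.2) + (1.8)·(1.8) + (0.8)·(0.8)) / 4 = 18.8/4 = 4.7
  S = [[5.3, -1.65],
 [-1.65, 4.7]].

Step 3 — invert S. det(S) = 5.3·4.7 - (-1.65)² = 22.1875.
  S^{-1} = (1/det) · [[d, -b], [-b, a]] = [[0.2118, 0.0744],
 [0.0744, 0.2389]].

Step 4 — quadratic form (x̄ - mu_0)^T · S^{-1} · (x̄ - mu_0):
  S^{-1} · (x̄ - mu_0) = (0.5138, 1.2868),
  (x̄ - mu_0)^T · [...] = (0.6)·(0.5138) + (5.2)·(1.2868) = 6.9994.

Step 5 — scale by n: T² = 5 · 6.9994 = 34.9972.

T² ≈ 34.9972


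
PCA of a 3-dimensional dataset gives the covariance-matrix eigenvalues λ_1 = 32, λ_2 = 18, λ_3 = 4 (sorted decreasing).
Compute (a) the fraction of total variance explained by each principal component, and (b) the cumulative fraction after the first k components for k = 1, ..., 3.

Step 1 — total variance = trace(Sigma) = Σ λ_i = 32 + 18 + 4 = 54.

Step 2 — fraction explained by component i = λ_i / Σ λ:
  PC1: 32/54 = 0.5926
  PC2: 18/54 = 0.3333
  PC3: 4/54 = 0.0741

Step 3 — cumulative fraction after k components = (λ_1 + ... + λ_k) / Σ λ:
  k = 1: 32/54 = 0.5926
  k = 2: (32 + 18)/54 = 50/54 = 0.9259
  k = 3: (32 + 18 + 4)/54 = 54/54 = 1

Summary (fraction, with percent):

explained: PC1 0.5926 (59.26%), PC2 0.3333 (33.33%), PC3 0.0741 (7.41%);  cumulative: 0.5926, 0.9259, 1


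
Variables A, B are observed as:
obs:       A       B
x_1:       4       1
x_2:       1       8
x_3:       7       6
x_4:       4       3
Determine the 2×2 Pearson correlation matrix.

Step 1 — column means:
  mean(A) = (4 + 1 + 7 + 4) / 4 = 16/4 = 4
  mean(B) = (1 + 8 + 6 + 3) / 4 = 18/4 = 4.5

Step 2 — sample variances and covariances s[i,j] = (1/(n-1)) · Σ_k (x_{k,i} - mean_i) · (x_{k,j} - mean_j), with n-1 = 3:
  s[A,A] = ((0)·(0) + (-3)·(-3) + (3)·(3) + (0)·(0)) / 3 = 18/3 = 6
  s[A,B] = ((0)·(-3.5) + (-3)·(3.5) + (3)·(1.5) + (0)·(-1.5)) / 3 = -6/3 = -2
  s[B,B] = ((-3.5)·(-3.5) + (3.5)·(3.5) + (1.5)·(1.5) + (-1.5)·(-1.5)) / 3 = 29/3 = 9.6667
  Sample standard deviations s_i = √(s[i,i]):
  s(A) = √(6) = 2.4495
  s(B) = √(9.6667) = 3.1091

Step 3 — r_{ij} = s_{ij} / (s_i · s_j):
  r[A,A] = 1 (diagonal).
  r[A,B] = -2 / (2.4495 · 3.1091) = -2 / 7.6158 = -0.2626
  r[B,B] = 1 (diagonal).

R is symmetric with unit diagonal. Assembling:

R = [[1, -0.2626],
 [-0.2626, 1]]


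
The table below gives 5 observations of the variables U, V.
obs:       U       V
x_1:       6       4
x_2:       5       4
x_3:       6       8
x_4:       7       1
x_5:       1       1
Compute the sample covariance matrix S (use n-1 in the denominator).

Step 1 — column means:
  mean(U) = (6 + 5 + 6 + 7 + 1) / 5 = 25/5 = 5
  mean(V) = (4 + 4 + 8 + 1 + 1) / 5 = 18/5 = 3.6

Step 2 — sample covariance S[i,j] = (1/(n-1)) · Σ_k (x_{k,i} - mean_i) · (x_{k,j} - mean_j), with n-1 = 4.
  S[U,U] = ((1)·(1) + (0)·(0) + (1)·(1) + (2)·(2) + (-4)·(-4)) / 4 = 22/4 = 5.5
  S[U,V] = ((1)·(0.4) + (0)·(0.4) + (1)·(4.4) + (2)·(-2.6) + (-4)·(-2.6)) / 4 = 10/4 = 2.5
  S[V,V] = ((0.4)·(0.4) + (0.4)·(0.4) + (4.4)·(4.4) + (-2.6)·(-2.6) + (-2.6)·(-2.6)) / 4 = 33.2/4 = 8.3

S is symmetric (S[j,i] = S[i,j]). Assembling:

S = [[5.5, 2.5],
 [2.5, 8.3]]


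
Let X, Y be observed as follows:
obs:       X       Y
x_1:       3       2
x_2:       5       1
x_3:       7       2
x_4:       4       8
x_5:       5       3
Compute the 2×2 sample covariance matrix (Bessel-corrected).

Step 1 — column means:
  mean(X) = (3 + 5 + 7 + 4 + 5) / 5 = 24/5 = 4.8
  mean(Y) = (2 + 1 + 2 + 8 + 3) / 5 = 16/5 = 3.2

Step 2 — sample covariance S[i,j] = (1/(n-1)) · Σ_k (x_{k,i} - mean_i) · (x_{k,j} - mean_j), with n-1 = 4.
  S[X,X] = ((-1.8)·(-1.8) + (0.2)·(0.2) + (2.2)·(2.2) + (-0.8)·(-0.8) + (0.2)·(0.2)) / 4 = 8.8/4 = 2.2
  S[X,Y] = ((-1.8)·(-1.2) + (0.2)·(-2.2) + (2.2)·(-1.2) + (-0.8)·(4.8) + (0.2)·(-0.2)) / 4 = -4.8/4 = -1.2
  S[Y,Y] = ((-1.2)·(-1.2) + (-2.2)·(-2.2) + (-1.2)·(-1.2) + (4.8)·(4.8) + (-0.2)·(-0.2)) / 4 = 30.8/4 = 7.7

S is symmetric (S[j,i] = S[i,j]). Assembling:

S = [[2.2, -1.2],
 [-1.2, 7.7]]


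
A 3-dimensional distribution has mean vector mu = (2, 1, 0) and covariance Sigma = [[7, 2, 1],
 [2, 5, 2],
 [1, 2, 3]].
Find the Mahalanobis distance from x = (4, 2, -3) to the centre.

Step 1 — centre the observation: (x - mu) = (2, 1, -3).

Step 2 — invert Sigma (cofactor / det for 3×3, or solve directly):
  Sigma^{-1} = [[0.1618, -0.0588, -0.0147],
 [-0.0588, 0.2941, -0.1765],
 [-0.0147, -0.1765, 0.4559]].

Step 3 — form the quadratic (x - mu)^T · Sigma^{-1} · (x - mu):
  Sigma^{-1} · (x - mu) = (0.3088, 0.7059, -1.5735).
  (x - mu)^T · [Sigma^{-1} · (x - mu)] = (2)·(0.3088) + (1)·(0.7059) + (-3)·(-1.5735) = 6.0441.

Step 4 — take square root: d = √(6.0441) ≈ 2.4585.

d(x, mu) = √(6.0441) ≈ 2.4585


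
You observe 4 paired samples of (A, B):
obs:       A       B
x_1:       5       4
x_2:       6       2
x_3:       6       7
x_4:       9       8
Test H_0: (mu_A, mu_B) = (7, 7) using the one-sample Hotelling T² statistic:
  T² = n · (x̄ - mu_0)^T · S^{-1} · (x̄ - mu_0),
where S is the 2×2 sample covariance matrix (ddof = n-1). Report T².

Step 1 — sample mean vector:
  mean(A) = (5 + 6 + 6 + 9) / 4 = 26/4 = 6.5
  mean(B) = (4 + 2 + 7 + 8) / 4 = 21/4 = 5.25
  x̄ = (6.5, 5.25),  deviation x̄ - mu_0 = (6.5, 5.25) - (7, 7) = (-0.5, -1.75).

Step 2 — sample covariance matrix, S[i,j] = (1/(n-1)) · Σ_k (x_{k,i} - mean_i) · (x_{k,j} - mean_j), divisor n-1 = 3:
  S[A,A] = ((-1.5)·(-1.5) + (-0.5)·(-0.5) + (-0.5)·(-0.5) + (2.5)·(2.5)) / 3 = 9/3 = 3
  S[A,B] = ((-1.5)·(-1.25) + (-0.5)·(-3.25) + (-0.5)·(1.75) + (2.5)·(2.75)) / 3 = 9.5/3 = 3.1667
  S[B,B] = ((-1.25)·(-1.25) + (-3.25)·(-3.25) + (1.75)·(1.75) + (2.75)·(2.75)) / 3 = 22.75/3 = 7.5833
  S = [[3, 3.1667],
 [3.1667, 7.5833]].

Step 3 — invert S. det(S) = 3·7.5833 - (3.1667)² = 12.7222.
  S^{-1} = (1/det) · [[d, -b], [-b, a]] = [[0.5961, -0.2489],
 [-0.2489, 0.2358]].

Step 4 — quadratic form (x̄ - mu_0)^T · S^{-1} · (x̄ - mu_0):
  S^{-1} · (x̄ - mu_0) = (0.1376, -0.2882),
  (x̄ - mu_0)^T · [...] = (-0.5)·(0.1376) + (-1.75)·(-0.2882) = 0.4356.

Step 5 — scale by n: T² = 4 · 0.4356 = 1.7424.

T² ≈ 1.7424


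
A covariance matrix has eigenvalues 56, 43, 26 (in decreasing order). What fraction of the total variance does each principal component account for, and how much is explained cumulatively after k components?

Step 1 — total variance = trace(Sigma) = Σ λ_i = 56 + 43 + 26 = 125.

Step 2 — fraction explained by component i = λ_i / Σ λ:
  PC1: 56/125 = 0.448
  PC2: 43/125 = 0.344
  PC3: 26/125 = 0.208

Step 3 — cumulative fraction after k components = (λ_1 + ... + λ_k) / Σ λ:
  k = 1: 56/125 = 0.448
  k = 2: (56 + 43)/125 = 99/125 = 0.792
  k = 3: (56 + 43 + 26)/125 = 125/125 = 1

Summary (fraction, with percent):

explained: PC1 0.448 (44.8%), PC2 0.344 (34.4%), PC3 0.208 (20.8%);  cumulative: 0.448, 0.792, 1


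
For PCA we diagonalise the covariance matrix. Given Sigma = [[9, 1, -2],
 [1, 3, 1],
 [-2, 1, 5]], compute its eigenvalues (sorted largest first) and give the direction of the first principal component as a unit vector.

Step 1 — characteristic polynomial p(λ) = det(λI - Sigma) = λ³ - tr·λ² + c_1·λ - det, where tr = trace, c_1 = sum of the principal 2×2 minors, det = det(Sigma):
  tr = 9 + 3 + 5 = 17,
  c_1 = (9·3 - (1)²) + (9·5 - (-2)²) + (3·5 - (1)²) = 26 + 41 + 14 = 81,
  det = 9·(3·5 - (1)²) - (1)·((1)·5 - (1)·(-2)) + (-2)·((1)·(1) - 3·(-2)) = 9·(14) - (1)·(7) + (-2)·(7) = 105.
  So p(λ) = λ³ - 17λ² + 81λ - 105.
Step 2 — look for an integer root (rational root theorem: any rational root is an integer divisor of 105). Testing λ = 5:
  p(5) = 125 - 425 + 405 - 105 = 0  ✓
  Dividing out (λ - 5): p(λ) = (λ - 5)(λ² - 12λ + 21).
Step 3 — remaining eigenvalues from the quadratic λ² - 12λ + 21 = 0:
  Δ = 12² - 4·21 = 144 - 84 = 60,  λ = (12 ± √60)/2 = (12 ± 7.746)/2 ≈ 9.873 or 2.127.
  Sorted: λ_1 = 9.873,  λ_2 = 5,  λ_3 = 2.127  (check: sum = 17 = tr ✓).

Step 4 — unit eigenvector for λ_1 ≈ 9.873: v spans the null space of (Sigma - λ_1 I), whose rows are
  r_1 = (-0.873, 1, -2),  r_2 = (1, -6.873, 1),  r_3 = (-2, 1, -4.873).
  v is orthogonal to every row, so take v ∝ r_1 × r_2 = ((1)·(1) - (-2)·(-6.873), (-2)·(1) - (-0.873)·(1), (-0.873)·(-6.873) - (1)·(1)) ≈ (-12.746, -1.127, 5).
  Rescale (multiply by -1 so the first nonzero entry is positive): u = (12.746, 1.127, -5).
  ||u|| = √((12.746)² + (1.127)² + (-5)²) = √(188.7298) ≈ 13.7379,  v_1 = u/||u|| ≈ (0.9278, 0.082, -0.364) (||v_1|| = 1).

λ_1 = 9.873,  λ_2 = 5,  λ_3 = 2.127;  v_1 ≈ (0.9278, 0.082, -0.364)


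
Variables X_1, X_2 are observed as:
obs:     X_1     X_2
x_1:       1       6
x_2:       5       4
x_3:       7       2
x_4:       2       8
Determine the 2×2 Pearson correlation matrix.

Step 1 — column means:
  mean(X_1) = (1 + 5 + 7 + 2) / 4 = 15/4 = 3.75
  mean(X_2) = (6 + 4 + 2 + 8) / 4 = 20/4 = 5

Step 2 — sample variances and covariances s[i,j] = (1/(n-1)) · Σ_k (x_{k,i} - mean_i) · (x_{k,j} - mean_j), with n-1 = 3:
  s[X_1,X_1] = ((-2.75)·(-2.75) + (1.25)·(1.25) + (3.25)·(3.25) + (-1.75)·(-1.75)) / 3 = 22.75/3 = 7.5833
  s[X_1,X_2] = ((-2.75)·(1) + (1.25)·(-1) + (3.25)·(-3) + (-1.75)·(3)) / 3 = -19/3 = -6.3333
  s[X_2,X_2] = ((1)·(1) + (-1)·(-1) + (-3)·(-3) + (3)·(3)) / 3 = 20/3 = 6.6667
  Sample standard deviations s_i = √(s[i,i]):
  s(X_1) = √(7.5833) = 2.7538
  s(X_2) = √(6.6667) = 2.582

Step 3 — r_{ij} = s_{ij} / (s_i · s_j):
  r[X_1,X_1] = 1 (diagonal).
  r[X_1,X_2] = -6.3333 / (2.7538 · 2.582) = -6.3333 / 7.1102 = -0.8907
  r[X_2,X_2] = 1 (diagonal).

R is symmetric with unit diagonal. Assembling:

R = [[1, -0.8907],
 [-0.8907, 1]]


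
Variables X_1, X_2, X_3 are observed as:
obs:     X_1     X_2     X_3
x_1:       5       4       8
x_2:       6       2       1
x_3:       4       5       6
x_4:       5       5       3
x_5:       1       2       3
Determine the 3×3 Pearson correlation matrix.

Step 1 — column means:
  mean(X_1) = (5 + 6 + 4 + 5 + 1) / 5 = 21/5 = 4.2
  mean(X_2) = (4 + 2 + 5 + 5 + 2) / 5 = 18/5 = 3.6
  mean(X_3) = (8 + 1 + 6 + 3 + 3) / 5 = 21/5 = 4.2

Step 2 — sample variances and covariances s[i,j] = (1/(n-1)) · Σ_k (x_{k,i} - mean_i) · (x_{k,j} - mean_j), with n-1 = 4:
  s[X_1,X_1] = ((0.8)·(0.8) + (1.8)·(1.8) + (-0.2)·(-0.2) + (0.8)·(0.8) + (-3.2)·(-3.2)) / 4 = 14.8/4 = 3.7
  s[X_1,X_2] = ((0.8)·(0.4) + (1.8)·(-1.6) + (-0.2)·(1.4) + (0.8)·(1.4) + (-3.2)·(-1.6)) / 4 = 3.4/4 = 0.85
  s[X_1,X_3] = ((0.8)·(3.8) + (1.8)·(-3.2) + (-0.2)·(1.8) + (0.8)·(-1.2) + (-3.2)·(-1.2)) / 4 = -0.2/4 = -0.05
  s[X_2,X_2] = ((0.4)·(0.4) + (-1.6)·(-1.6) + (1.4)·(1.4) + (1.4)·(1.4) + (-1.6)·(-1.6)) / 4 = 9.2/4 = 2.3
  s[X_2,X_3] = ((0.4)·(3.8) + (-1.6)·(-3.2) + (1.4)·(1.8) + (1.4)·(-1.2) + (-1.6)·(-1.2)) / 4 = 9.4/4 = 2.35
  s[X_3,X_3] = ((3.8)·(3.8) + (-3.2)·(-3.2) + (1.8)·(1.8) + (-1.2)·(-1.2) + (-1.2)·(-1.2)) / 4 = 30.8/4 = 7.7
  Sample standard deviations s_i = √(s[i,i]):
  s(X_1) = √(3.7) = 1.9235
  s(X_2) = √(2.3) = 1.5166
  s(X_3) = √(7.7) = 2.7749

Step 3 — r_{ij} = s_{ij} / (s_i · s_j):
  r[X_1,X_1] = 1 (diagonal).
  r[X_1,X_2] = 0.85 / (1.9235 · 1.5166) = 0.85 / 2.9172 = 0.2914
  r[X_1,X_3] = -0.05 / (1.9235 · 2.7749) = -0.05 / 5.3376 = -0.0094
  r[X_2,X_2] = 1 (diagonal).
  r[X_2,X_3] = 2.35 / (1.5166 · 2.7749) = 2.35 / 4.2083 = 0.5584
  r[X_3,X_3] = 1 (diagonal).

R is symmetric with unit diagonal. Assembling:

R = [[1, 0.2914, -0.0094],
 [0.2914, 1, 0.5584],
 [-0.0094, 0.5584, 1]]


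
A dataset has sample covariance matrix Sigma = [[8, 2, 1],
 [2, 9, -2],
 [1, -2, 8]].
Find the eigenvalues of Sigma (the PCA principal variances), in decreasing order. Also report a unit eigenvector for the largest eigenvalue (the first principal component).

Step 1 — characteristic polynomial p(λ) = det(λI - Sigma) = λ³ - tr·λ² + c_1·λ - det, where tr = trace, c_1 = sum of the principal 2×2 minors, det = det(Sigma):
  tr = 8 + 9 + 8 = 25,
  c_1 = (8·9 - (2)²) + (8·8 - (1)²) + (9·8 - (-2)²) = 68 + 63 + 68 = 199,
  det = 8·(9·8 - (-2)²) - (2)·((2)·8 - (-2)·(1)) + (1)·((2)·(-2) - 9·(1)) = 8·(68) - (2)·(18) + (1)·(-13) = 495.
  So p(λ) = λ³ - 25λ² + 199λ - 495.
Step 2 — look for an integer root (rational root theorem: any rational root is an integer divisor of 495). Testing λ = 5:
  p(5) = 125 - 625 + 995 - 495 = 0  ✓
  Dividing out (λ - 5): p(λ) = (λ - 5)(λ² - 20λ + 99).
Step 3 — remaining eigenvalues from the quadratic λ² - 20λ + 99 = 0:
  Δ = 20² - 4·99 = 400 - 396 = 4,  λ = (20 ± √4)/2 = (20 ± 2)/2 = 11 or 9.
  Sorted: λ_1 = 11,  λ_2 = 9,  λ_3 = 5  (check: sum = 25 = tr ✓).

Step 4 — unit eigenvector for λ_1 = 11: v spans the null space of (Sigma - λ_1 I), whose rows are
  r_1 = (-3, 2, 1),  r_2 = (2, -2, -2),  r_3 = (1, -2, -3).
  v is orthogonal to every row, so take v ∝ r_1 × r_2 = ((2)·(-2) - (1)·(-2), (1)·(2) - (-3)·(-2), (-3)·(-2) - (2)·(2)) = (-2, -4, 2).
  Rescale (divide by 2; multiply by -1 so the first nonzero entry is positive): u = (1, 2, -1).
  ||u|| = √((1)² + (2)² + (-1)²) = √(6) ≈ 2.4495,  v_1 = u/||u|| ≈ (0.4082, 0.8165, -0.4082) (||v_1|| = 1).

λ_1 = 11,  λ_2 = 9,  λ_3 = 5;  v_1 ≈ (0.4082, 0.8165, -0.4082)


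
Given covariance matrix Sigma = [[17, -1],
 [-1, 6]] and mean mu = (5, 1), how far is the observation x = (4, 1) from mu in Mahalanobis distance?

Step 1 — centre the observation: (x - mu) = (-1, 0).

Step 2 — invert Sigma. det(Sigma) = 17·6 - (-1)² = 101.
  Sigma^{-1} = (1/det) · [[d, -b], [-b, a]] = [[0.0594, 0.0099],
 [0.0099, 0.1683]].

Step 3 — form the quadratic (x - mu)^T · Sigma^{-1} · (x - mu):
  Sigma^{-1} · (x - mu) = (-0.0594, -0.0099).
  (x - mu)^T · [Sigma^{-1} · (x - mu)] = (-1)·(-0.0594) + (0)·(-0.0099) = 0.0594.

Step 4 — take square root: d = √(0.0594) ≈ 0.2437.

d(x, mu) = √(0.0594) ≈ 0.2437


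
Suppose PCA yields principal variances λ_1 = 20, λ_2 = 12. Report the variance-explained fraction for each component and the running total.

Step 1 — total variance = trace(Sigma) = Σ λ_i = 20 + 12 = 32.

Step 2 — fraction explained by component i = λ_i / Σ λ:
  PC1: 20/32 = 0.625
  PC2: 12/32 = 0.375

Step 3 — cumulative fraction after k components = (λ_1 + ... + λ_k) / Σ λ:
  k = 1: 20/32 = 0.625
  k = 2: (20 + 12)/32 = 32/32 = 1

Summary (fraction, with percent):

explained: PC1 0.625 (62.5%), PC2 0.375 (37.5%);  cumulative: 0.625, 1


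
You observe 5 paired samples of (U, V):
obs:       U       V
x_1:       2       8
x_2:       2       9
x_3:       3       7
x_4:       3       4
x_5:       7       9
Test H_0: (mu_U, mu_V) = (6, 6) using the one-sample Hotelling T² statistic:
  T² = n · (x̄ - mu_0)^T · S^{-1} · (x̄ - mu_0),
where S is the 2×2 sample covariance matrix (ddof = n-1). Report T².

Step 1 — sample mean vector:
  mean(U) = (2 + 2 + 3 + 3 + 7) / 5 = 17/5 = 3.4
  mean(V) = (8 + 9 + 7 + 4 + 9) / 5 = 37/5 = 7.4
  x̄ = (3.4, 7.4),  deviation x̄ - mu_0 = (3.4, 7.4) - (6, 6) = (-2.6, 1.4).

Step 2 — sample covariance matrix, S[i,j] = (1/(n-1)) · Σ_k (x_{k,i} - mean_i) · (x_{k,j} - mean_j), divisor n-1 = 4:
  S[U,U] = ((-1.4)·(-1.4) + (-1.4)·(-1.4) + (-0.4)·(-0.4) + (-0.4)·(-0.4) + (3.6)·(3.6)) / 4 = 17.2/4 = 4.3
  S[U,V] = ((-1.4)·(0.6) + (-1.4)·(1.6) + (-0.4)·(-0.4) + (-0.4)·(-3.4) + (3.6)·(1.6)) / 4 = 4.2/4 = 1.05
  S[V,V] = ((0.6)·(0.6) + (1.6)·(1.6) + (-0.4)·(-0.4) + (-3.4)·(-3.4) + (1.6)·(1.6)) / 4 = 17.2/4 = 4.3
  S = [[4.3, 1.05],
 [1.05, 4.3]].

Step 3 — invert S. det(S) = 4.3·4.3 - (1.05)² = 17.3875.
  S^{-1} = (1/det) · [[d, -b], [-b, a]] = [[0.2473, -0.0604],
 [-0.0604, 0.2473]].

Step 4 — quadratic form (x̄ - mu_0)^T · S^{-1} · (x̄ - mu_0):
  S^{-1} · (x̄ - mu_0) = (-0.7275, 0.5032),
  (x̄ - mu_0)^T · [...] = (-2.6)·(-0.7275) + (1.4)·(0.5032) = 2.5961.

Step 5 — scale by n: T² = 5 · 2.5961 = 12.9806.

T² ≈ 12.9806


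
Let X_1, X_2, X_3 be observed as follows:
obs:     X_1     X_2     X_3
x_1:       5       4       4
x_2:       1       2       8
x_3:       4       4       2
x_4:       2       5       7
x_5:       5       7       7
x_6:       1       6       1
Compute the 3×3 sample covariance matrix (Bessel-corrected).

Step 1 — column means:
  mean(X_1) = (5 + 1 + 4 + 2 + 5 + 1) / 6 = 18/6 = 3
  mean(X_2) = (4 + 2 + 4 + 5 + 7 + 6) / 6 = 28/6 = 4.6667
  mean(X_3) = (4 + 8 + 2 + 7 + 7 + 1) / 6 = 29/6 = 4.8333

Step 2 — sample covariance S[i,j] = (1/(n-1)) · Σ_k (x_{k,i} - mean_i) · (x_{k,j} - mean_j), with n-1 = 5.
  S[X_1,X_1] = ((2)·(2) + (-2)·(-2) + (1)·(1) + (-1)·(-1) + (2)·(2) + (-2)·(-2)) / 5 = 18/5 = 3.6
  S[X_1,X_2] = ((2)·(-0.6667) + (-2)·(-2.6667) + (1)·(-0.6667) + (-1)·(0.3333) + (2)·(2.3333) + (-2)·(1.3333)) / 5 = 5/5 = 1
  S[X_1,X_3] = ((2)·(-0.8333) + (-2)·(3.1667) + (1)·(-2.8333) + (-1)·(2.1667) + (2)·(2.1667) + (-2)·(-3.8333)) / 5 = -1/5 = -0.2
  S[X_2,X_2] = ((-0.6667)·(-0.6667) + (-2.6667)·(-2.6667) + (-0.6667)·(-0.6667) + (0.3333)·(0.3333) + (2.3333)·(2.3333) + (1.3333)·(1.3333)) / 5 = 15.3333/5 = 3.0667
  S[X_2,X_3] = ((-0.6667)·(-0.8333) + (-2.6667)·(3.1667) + (-0.6667)·(-2.8333) + (0.3333)·(2.1667) + (2.3333)·(2.1667) + (1.3333)·(-3.8333)) / 5 = -5.3333/5 = -1.0667
  S[X_3,X_3] = ((-0.8333)·(-0.8333) + (3.1667)·(3.1667) + (-2.8333)·(-2.8333) + (2.1667)·(2.1667) + (2.1667)·(2.1667) + (-3.8333)·(-3.8333)) / 5 = 42.8333/5 = 8.5667

S is symmetric (S[j,i] = S[i,j]). Assembling:

S = [[3.6, 1, -0.2],
 [1, 3.0667, -1.0667],
 [-0.2, -1.0667, 8.5667]]


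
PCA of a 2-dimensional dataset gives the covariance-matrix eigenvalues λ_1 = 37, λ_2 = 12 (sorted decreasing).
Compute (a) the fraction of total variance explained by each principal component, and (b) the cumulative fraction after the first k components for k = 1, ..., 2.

Step 1 — total variance = trace(Sigma) = Σ λ_i = 37 + 12 = 49.

Step 2 — fraction explained by component i = λ_i / Σ λ:
  PC1: 37/49 = 0.7551
  PC2: 12/49 = 0.2449

Step 3 — cumulative fraction after k components = (λ_1 + ... + λ_k) / Σ λ:
  k = 1: 37/49 = 0.7551
  k = 2: (37 + 12)/49 = 49/49 = 1

Summary (fraction, with percent):

explained: PC1 0.7551 (75.51%), PC2 0.2449 (24.49%);  cumulative: 0.7551, 1


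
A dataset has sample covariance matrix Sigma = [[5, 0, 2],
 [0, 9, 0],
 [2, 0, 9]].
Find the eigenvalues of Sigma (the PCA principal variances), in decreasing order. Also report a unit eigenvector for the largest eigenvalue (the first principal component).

Step 1 — characteristic polynomial p(λ) = det(λI - Sigma) = λ³ - tr·λ² + c_1·λ - det, where tr = trace, c_1 = sum of the principal 2×2 minors, det = det(Sigma):
  tr = 5 + 9 + 9 = 23,
  c_1 = (5·9 - (0)²) + (5·9 - (2)²) + (9·9 - (0)²) = 45 + 41 + 81 = 167,
  det = 5·(9·9 - (0)²) - (0)·((0)·9 - (0)·(2)) + (2)·((0)·(0) - 9·(2)) = 5·(81) - (0)·(0) + (2)·(-18) = 369.
  So p(λ) = λ³ - 23λ² + 167λ - 369.
Step 2 — look for an integer root (rational root theorem: any rational root is an integer divisor of 369). Testing λ = 9:
  p(9) = 729 - 1863 + 1503 - 369 = 0  ✓
  Dividing out (λ - 9): p(λ) = (λ - 9)(λ² - 14λ + 41).
Step 3 — remaining eigenvalues from the quadratic λ² - 14λ + 41 = 0:
  Δ = 14² - 4·41 = 196 - 164 = 32,  λ = (14 ± √32)/2 = (14 ± 5.6569)/2 ≈ 9.8284 or 4.1716.
  Sorted: λ_1 = 9.8284,  λ_2 = 9,  λ_3 = 4.1716  (check: sum = 23 = tr ✓).

Step 4 — unit eigenvector for λ_1 ≈ 9.8284: v spans the null space of (Sigma - λ_1 I), whose rows are
  r_1 = (-4.8284, 0, 2),  r_2 = (0, -0.8284, 0),  r_3 = (2, 0, -0.8284).
  v is orthogonal to every row, so take v ∝ r_1 × r_2 = ((0)·(0) - (2)·(-0.8284), (2)·(0) - (-4.8284)·(0), (-4.8284)·(-0.8284) - (0)·(0)) ≈ (1.6569, 0, 4).
  Let u = (1.6569, 0, 4).
  ||u|| = √((1.6569)² + (0)² + (4)²) = √(18.7452) ≈ 4.3296,  v_1 = u/||u|| ≈ (0.3827, 0, 0.9239) (||v_1|| = 1).

λ_1 = 9.8284,  λ_2 = 9,  λ_3 = 4.1716;  v_1 ≈ (0.3827, 0, 0.9239)


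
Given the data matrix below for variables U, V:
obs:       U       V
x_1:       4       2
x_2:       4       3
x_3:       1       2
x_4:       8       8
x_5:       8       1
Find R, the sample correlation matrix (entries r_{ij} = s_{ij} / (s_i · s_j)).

Step 1 — column means:
  mean(U) = (4 + 4 + 1 + 8 + 8) / 5 = 25/5 = 5
  mean(V) = (2 + 3 + 2 + 8 + 1) / 5 = 16/5 = 3.2

Step 2 — sample variances and covariances s[i,j] = (1/(n-1)) · Σ_k (x_{k,i} - mean_i) · (x_{k,j} - mean_j), with n-1 = 4:
  s[U,U] = ((-1)·(-1) + (-1)·(-1) + (-4)·(-4) + (3)·(3) + (3)·(3)) / 4 = 36/4 = 9
  s[U,V] = ((-1)·(-1.2) + (-1)·(-0.2) + (-4)·(-1.2) + (3)·(4.8) + (3)·(-2.2)) / 4 = 14/4 = 3.5
  s[V,V] = ((-1.2)·(-1.2) + (-0.2)·(-0.2) + (-1.2)·(-1.2) + (4.8)·(4.8) + (-2.2)·(-2.2)) / 4 = 30.8/4 = 7.7
  Sample standard deviations s_i = √(s[i,i]):
  s(U) = √(9) = 3
  s(V) = √(7.7) = 2.7749

Step 3 — r_{ij} = s_{ij} / (s_i · s_j):
  r[U,U] = 1 (diagonal).
  r[U,V] = 3.5 / (3 · 2.7749) = 3.5 / 8.3247 = 0.4204
  r[V,V] = 1 (diagonal).

R is symmetric with unit diagonal. Assembling:

R = [[1, 0.4204],
 [0.4204, 1]]


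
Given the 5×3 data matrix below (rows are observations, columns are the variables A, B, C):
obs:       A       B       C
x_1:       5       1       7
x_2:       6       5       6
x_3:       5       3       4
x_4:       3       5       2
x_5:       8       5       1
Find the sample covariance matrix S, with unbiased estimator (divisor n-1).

Step 1 — column means:
  mean(A) = (5 + 6 + 5 + 3 + 8) / 5 = 27/5 = 5.4
  mean(B) = (1 + 5 + 3 + 5 + 5) / 5 = 19/5 = 3.8
  mean(C) = (7 + 6 + 4 + 2 + 1) / 5 = 20/5 = 4

Step 2 — sample covariance S[i,j] = (1/(n-1)) · Σ_k (x_{k,i} - mean_i) · (x_{k,j} - mean_j), with n-1 = 4.
  S[A,A] = ((-0.4)·(-0.4) + (0.6)·(0.6) + (-0.4)·(-0.4) + (-2.4)·(-2.4) + (2.6)·(2.6)) / 4 = 13.2/4 = 3.3
  S[A,B] = ((-0.4)·(-2.8) + (0.6)·(1.2) + (-0.4)·(-0.8) + (-2.4)·(1.2) + (2.6)·(1.2)) / 4 = 2.4/4 = 0.6
  S[A,C] = ((-0.4)·(3) + (0.6)·(2) + (-0.4)·(0) + (-2.4)·(-2) + (2.6)·(-3)) / 4 = -3/4 = -0.75
  S[B,B] = ((-2.8)·(-2.8) + (1.2)·(1.2) + (-0.8)·(-0.8) + (1.2)·(1.2) + (1.2)·(1.2)) / 4 = 12.8/4 = 3.2
  S[B,C] = ((-2.8)·(3) + (1.2)·(2) + (-0.8)·(0) + (1.2)·(-2) + (1.2)·(-3)) / 4 = -12/4 = -3
  S[C,C] = ((3)·(3) + (2)·(2) + (0)·(0) + (-2)·(-2) + (-3)·(-3)) / 4 = 26/4 = 6.5

S is symmetric (S[j,i] = S[i,j]). Assembling:

S = [[3.3, 0.6, -0.75],
 [0.6, 3.2, -3],
 [-0.75, -3, 6.5]]


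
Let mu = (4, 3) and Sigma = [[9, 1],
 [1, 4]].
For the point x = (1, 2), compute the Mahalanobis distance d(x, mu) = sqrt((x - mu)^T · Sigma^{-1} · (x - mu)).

Step 1 — centre the observation: (x - mu) = (-3, -1).

Step 2 — invert Sigma. det(Sigma) = 9·4 - (1)² = 35.
  Sigma^{-1} = (1/det) · [[d, -b], [-b, a]] = [[0.1143, -0.0286],
 [-0.0286, 0.2571]].

Step 3 — form the quadratic (x - mu)^T · Sigma^{-1} · (x - mu):
  Sigma^{-1} · (x - mu) = (-0.3143, -0.1714).
  (x - mu)^T · [Sigma^{-1} · (x - mu)] = (-3)·(-0.3143) + (-1)·(-0.1714) = 1.1143.

Step 4 — take square root: d = √(1.1143) ≈ 1.0556.

d(x, mu) = √(1.1143) ≈ 1.0556


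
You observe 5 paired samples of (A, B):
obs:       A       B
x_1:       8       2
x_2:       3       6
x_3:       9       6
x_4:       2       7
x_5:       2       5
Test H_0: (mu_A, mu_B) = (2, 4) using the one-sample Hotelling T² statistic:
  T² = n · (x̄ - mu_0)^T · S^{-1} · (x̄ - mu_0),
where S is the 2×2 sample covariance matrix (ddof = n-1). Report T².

Step 1 — sample mean vector:
  mean(A) = (8 + 3 + 9 + 2 + 2) / 5 = 24/5 = 4.8
  mean(B) = (2 + 6 + 6 + 7 + 5) / 5 = 26/5 = 5.2
  x̄ = (4.8, 5.2),  deviation x̄ - mu_0 = (4.8, 5.2) - (2, 4) = (2.8, 1.2).

Step 2 — sample covariance matrix, S[i,j] = (1/(n-1)) · Σ_k (x_{k,i} - mean_i) · (x_{k,j} - mean_j), divisor n-1 = 4:
  S[A,A] = ((3.2)·(3.2) + (-1.8)·(-1.8) + (4.2)·(4.2) + (-2.8)·(-2.8) + (-2.8)·(-2.8)) / 4 = 46.8/4 = 11.7
  S[A,B] = ((3.2)·(-3.2) + (-1.8)·(0.8) + (4.2)·(0.8) + (-2.8)·(1.8) + (-2.8)·(-0.2)) / 4 = -12.8/4 = -3.2
  S[B,B] = ((-3.2)·(-3.2) + (0.8)·(0.8) + (0.8)·(0.8) + (1.8)·(1.8) + (-0.2)·(-0.2)) / 4 = 14.8/4 = 3.7
  S = [[11.7, -3.2],
 [-3.2, 3.7]].

Step 3 — invert S. det(S) = 11.7·3.7 - (-3.2)² = 33.05.
  S^{-1} = (1/det) · [[d, -b], [-b, a]] = [[0.112, 0.0968],
 [0.0968, 0.354]].

Step 4 — quadratic form (x̄ - mu_0)^T · S^{-1} · (x̄ - mu_0):
  S^{-1} · (x̄ - mu_0) = (0.4297, 0.6959),
  (x̄ - mu_0)^T · [...] = (2.8)·(0.4297) + (1.2)·(0.6959) = 2.0381.

Step 5 — scale by n: T² = 5 · 2.0381 = 10.1906.

T² ≈ 10.1906


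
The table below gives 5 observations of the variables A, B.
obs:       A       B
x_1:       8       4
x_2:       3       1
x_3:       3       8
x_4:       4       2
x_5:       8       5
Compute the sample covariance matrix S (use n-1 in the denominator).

Step 1 — column means:
  mean(A) = (8 + 3 + 3 + 4 + 8) / 5 = 26/5 = 5.2
  mean(B) = (4 + 1 + 8 + 2 + 5) / 5 = 20/5 = 4

Step 2 — sample covariance S[i,j] = (1/(n-1)) · Σ_k (x_{k,i} - mean_i) · (x_{k,j} - mean_j), with n-1 = 4.
  S[A,A] = ((2.8)·(2.8) + (-2.2)·(-2.2) + (-2.2)·(-2.2) + (-1.2)·(-1.2) + (2.8)·(2.8)) / 4 = 26.8/4 = 6.7
  S[A,B] = ((2.8)·(0) + (-2.2)·(-3) + (-2.2)·(4) + (-1.2)·(-2) + (2.8)·(1)) / 4 = 3/4 = 0.75
  S[B,B] = ((0)·(0) + (-3)·(-3) + (4)·(4) + (-2)·(-2) + (1)·(1)) / 4 = 30/4 = 7.5

S is symmetric (S[j,i] = S[i,j]). Assembling:

S = [[6.7, 0.75],
 [0.75, 7.5]]


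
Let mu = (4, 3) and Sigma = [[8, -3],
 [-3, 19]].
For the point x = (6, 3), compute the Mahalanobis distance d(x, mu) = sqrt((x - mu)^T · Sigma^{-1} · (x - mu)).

Step 1 — centre the observation: (x - mu) = (2, 0).

Step 2 — invert Sigma. det(Sigma) = 8·19 - (-3)² = 143.
  Sigma^{-1} = (1/det) · [[d, -b], [-b, a]] = [[0.1329, 0.021],
 [0.021, 0.0559]].

Step 3 — form the quadratic (x - mu)^T · Sigma^{-1} · (x - mu):
  Sigma^{-1} · (x - mu) = (0.2657, 0.042).
  (x - mu)^T · [Sigma^{-1} · (x - mu)] = (2)·(0.2657) + (0)·(0.042) = 0.5315.

Step 4 — take square root: d = √(0.5315) ≈ 0.729.

d(x, mu) = √(0.5315) ≈ 0.729


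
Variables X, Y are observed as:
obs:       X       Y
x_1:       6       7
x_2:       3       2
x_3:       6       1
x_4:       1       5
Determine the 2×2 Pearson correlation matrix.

Step 1 — column means:
  mean(X) = (6 + 3 + 6 + 1) / 4 = 16/4 = 4
  mean(Y) = (7 + 2 + 1 + 5) / 4 = 15/4 = 3.75

Step 2 — sample variances and covariances s[i,j] = (1/(n-1)) · Σ_k (x_{k,i} - mean_i) · (x_{k,j} - mean_j), with n-1 = 3:
  s[X,X] = ((2)·(2) + (-1)·(-1) + (2)·(2) + (-3)·(-3)) / 3 = 18/3 = 6
  s[X,Y] = ((2)·(3.25) + (-1)·(-1.75) + (2)·(-2.75) + (-3)·(1.25)) / 3 = -1/3 = -0.3333
  s[Y,Y] = ((3.25)·(3.25) + (-1.75)·(-1.75) + (-2.75)·(-2.75) + (1.25)·(1.25)) / 3 = 22.75/3 = 7.5833
  Sample standard deviations s_i = √(s[i,i]):
  s(X) = √(6) = 2.4495
  s(Y) = √(7.5833) = 2.7538

Step 3 — r_{ij} = s_{ij} / (s_i · s_j):
  r[X,X] = 1 (diagonal).
  r[X,Y] = -0.3333 / (2.4495 · 2.7538) = -0.3333 / 6.7454 = -0.0494
  r[Y,Y] = 1 (diagonal).

R is symmetric with unit diagonal. Assembling:

R = [[1, -0.0494],
 [-0.0494, 1]]


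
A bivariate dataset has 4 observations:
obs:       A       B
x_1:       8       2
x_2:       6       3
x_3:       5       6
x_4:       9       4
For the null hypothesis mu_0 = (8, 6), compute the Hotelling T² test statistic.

Step 1 — sample mean vector:
  mean(A) = (8 + 6 + 5 + 9) / 4 = 28/4 = 7
  mean(B) = (2 + 3 + 6 + 4) / 4 = 15/4 = 3.75
  x̄ = (7, 3.75),  deviation x̄ - mu_0 = (7, 3.75) - (8, 6) = (-1, -2.25).

Step 2 — sample covariance matrix, S[i,j] = (1/(n-1)) · Σ_k (x_{k,i} - mean_i) · (x_{k,j} - mean_j), divisor n-1 = 3:
  S[A,A] = ((1)·(1) + (-1)·(-1) + (-2)·(-2) + (2)·(2)) / 3 = 10/3 = 3.3333
  S[A,B] = ((1)·(-1.75) + (-1)·(-0.75) + (-2)·(2.25) + (2)·(0.25)) / 3 = -5/3 = -1.6667
  S[B,B] = ((-1.75)·(-1.75) + (-0.75)·(-0.75) + (2.25)·(2.25) + (0.25)·(0.25)) / 3 = 8.75/3 = 2.9167
  S = [[3.3333, -1.6667],
 [-1.6667, 2.9167]].

Step 3 — invert S. det(S) = 3.3333·2.9167 - (-1.6667)² = 6.9444.
  S^{-1} = (1/det) · [[d, -b], [-b, a]] = [[0.42, 0.24],
 [0.24, 0.48]].

Step 4 — quadratic form (x̄ - mu_0)^T · S^{-1} · (x̄ - mu_0):
  S^{-1} · (x̄ - mu_0) = (-0.96, -1.32),
  (x̄ - mu_0)^T · [...] = (-1)·(-0.96) + (-2.25)·(-1.32) = 3.93.

Step 5 — scale by n: T² = 4 · 3.93 = 15.72.

T² ≈ 15.72
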